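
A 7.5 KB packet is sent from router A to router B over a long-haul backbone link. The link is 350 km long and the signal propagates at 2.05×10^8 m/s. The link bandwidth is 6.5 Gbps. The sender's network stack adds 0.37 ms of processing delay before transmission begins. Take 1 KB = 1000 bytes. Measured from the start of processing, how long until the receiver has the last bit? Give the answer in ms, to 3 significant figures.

L = 60000 bits.
Transmission delay = L/R = 60000 / 6500000000 = 0.00923077 ms.
Propagation delay = d/s = 350000 m / 2.05e+08 m/s = 1.70732 ms.
Plus processing delay 0.37 ms = 0.37 ms.
Total = 2.09 ms.

2.09 ms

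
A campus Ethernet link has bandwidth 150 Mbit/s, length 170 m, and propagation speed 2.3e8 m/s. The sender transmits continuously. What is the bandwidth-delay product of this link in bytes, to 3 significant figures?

Propagation delay = 170 / 2.3e+08 = 7.3913e-07 s.
BDP = R × t_prop = 150000000 × 7.3913e-07 = 110.87 bits.
In bytes: 110.87/8 = 13.9 bytes.

13.9 bytes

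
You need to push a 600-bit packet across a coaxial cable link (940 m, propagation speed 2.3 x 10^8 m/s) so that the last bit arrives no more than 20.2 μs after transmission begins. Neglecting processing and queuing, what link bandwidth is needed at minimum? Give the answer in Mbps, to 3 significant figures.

Propagation delay = 940 / 2.3e+08 = 4.08696 μs.
Transmission budget = 20.2 − 4.08696 = 16.113 μs.
R ≥ L / t_tx = 600 bits / 1.6113e-05 s = 37.2 Mbps.

37.2 Mbps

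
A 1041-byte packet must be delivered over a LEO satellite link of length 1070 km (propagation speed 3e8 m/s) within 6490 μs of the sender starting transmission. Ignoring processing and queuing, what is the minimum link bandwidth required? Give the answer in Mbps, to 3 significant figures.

2.85 Mbps

L = 8328 bits.
Propagation delay = 1070000 / 300000000 = 3566.67 μs.
Transmission budget = 6490 − 3566.67 = 2923.33 μs.
R ≥ L / t_tx = 8328 bits / 0.00292333 s = 2.85 Mbps.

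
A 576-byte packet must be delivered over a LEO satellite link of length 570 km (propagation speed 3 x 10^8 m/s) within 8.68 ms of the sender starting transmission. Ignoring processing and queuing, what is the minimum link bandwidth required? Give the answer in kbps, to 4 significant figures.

L = 4608 bits.
Propagation delay = 570000 / 300000000 = 1.9 ms.
Transmission budget = 8.68 − 1.9 = 6.78 ms.
R ≥ L / t_tx = 4608 bits / 0.00678 s = 679.6 kbps.

679.6 kbps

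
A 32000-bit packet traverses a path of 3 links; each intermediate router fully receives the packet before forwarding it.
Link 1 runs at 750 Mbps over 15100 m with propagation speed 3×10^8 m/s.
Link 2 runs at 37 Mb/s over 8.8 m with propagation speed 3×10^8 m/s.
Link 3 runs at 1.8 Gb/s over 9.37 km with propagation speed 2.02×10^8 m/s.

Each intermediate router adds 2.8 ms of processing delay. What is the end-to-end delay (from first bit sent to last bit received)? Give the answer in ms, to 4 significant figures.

Transmission delays (L/R per hop): 0.0426667, 0.864865, 0.0177778 ms; sum = 0.925309 ms.
Propagation delays (d/s per hop): 0.0503333, 2.93333e-05, 0.0463861 ms; sum = 0.0967488 ms.
Processing at 2 router(s): 2 × 2.8 ms = 5.6 ms.
End-to-end = 6.622 ms.

6.622 ms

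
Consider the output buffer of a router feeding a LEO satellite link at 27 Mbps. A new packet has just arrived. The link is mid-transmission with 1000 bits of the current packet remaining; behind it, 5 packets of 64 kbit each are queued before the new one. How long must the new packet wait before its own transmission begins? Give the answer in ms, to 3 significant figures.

Each queued packet: L/R = 64000/27000000 = 2.37037 ms.
5 queued → 11.8519 ms.
Plus remaining 1000 bits of current packet: 0.037037 ms.
Queuing delay = 11.9 ms.

11.9 ms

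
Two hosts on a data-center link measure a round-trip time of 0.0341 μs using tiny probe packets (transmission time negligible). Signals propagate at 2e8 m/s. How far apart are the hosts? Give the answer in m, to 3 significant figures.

One-way propagation = RTT/2 = 0.01705 μs.
d = s × t = 200000000 × 1.705e-08 = 3.41 m.

3.41 m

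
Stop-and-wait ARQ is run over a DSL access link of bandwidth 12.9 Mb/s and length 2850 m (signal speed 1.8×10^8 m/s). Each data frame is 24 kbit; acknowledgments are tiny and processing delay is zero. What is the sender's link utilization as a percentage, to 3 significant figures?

98.3 %

t_tx = L/R = 24000/12900000 = 0.00186047 s.
t_prop = 2850/180000000 = 1.58333e-05 s; RTT = 3.16667e-05 s.
Cycle = t_tx + RTT = 0.00189213 s.
Utilization = t_tx / cycle = 0.00186047/0.00189213 = 98.3 %.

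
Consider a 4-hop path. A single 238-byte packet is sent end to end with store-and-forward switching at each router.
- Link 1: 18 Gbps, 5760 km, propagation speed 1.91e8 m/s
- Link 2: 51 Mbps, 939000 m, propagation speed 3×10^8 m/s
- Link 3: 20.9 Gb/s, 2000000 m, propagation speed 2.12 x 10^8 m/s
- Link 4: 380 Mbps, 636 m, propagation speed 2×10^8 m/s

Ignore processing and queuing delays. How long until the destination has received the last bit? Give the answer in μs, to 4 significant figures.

L = 238 × 8 = 1904 bits.
Transmission delays (L/R per hop): 0.105778, 37.3333, 0.0911005, 5.01053 μs; sum = 42.5407 μs.
Propagation delays (d/s per hop): 30157.1, 3130, 9433.96, 3.18 μs; sum = 42724.2 μs.
End-to-end = 42770 μs.

42770 μs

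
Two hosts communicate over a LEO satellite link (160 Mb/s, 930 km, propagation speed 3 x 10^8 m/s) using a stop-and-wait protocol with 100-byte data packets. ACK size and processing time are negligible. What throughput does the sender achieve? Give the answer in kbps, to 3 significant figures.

129 kbps

t_tx = L/R = 800/160000000 = 5e-06 s.
t_prop = 930000/300000000 = 0.0031 s; RTT = 0.0062 s.
Cycle = t_tx + RTT = 0.006205 s.
Throughput = L / cycle = 800 / 0.006205 = 129 kbps.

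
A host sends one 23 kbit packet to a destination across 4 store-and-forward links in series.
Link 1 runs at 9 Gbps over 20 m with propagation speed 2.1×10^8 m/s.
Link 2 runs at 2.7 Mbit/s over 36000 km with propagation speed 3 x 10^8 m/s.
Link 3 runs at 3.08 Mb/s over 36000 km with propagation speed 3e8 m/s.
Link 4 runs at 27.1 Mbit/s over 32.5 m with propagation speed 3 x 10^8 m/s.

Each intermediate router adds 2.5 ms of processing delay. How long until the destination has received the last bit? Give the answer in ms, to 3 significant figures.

L = 23000 bits.
Transmission delays (L/R per hop): 0.00255556, 8.51852, 7.46753, 0.848708 ms; sum = 16.8373 ms.
Propagation delays (d/s per hop): 9.52381e-05, 120, 120, 0.000108333 ms; sum = 240 ms.
Processing at 3 router(s): 3 × 2.5 ms = 7.5 ms.
End-to-end = 264 ms.

264 ms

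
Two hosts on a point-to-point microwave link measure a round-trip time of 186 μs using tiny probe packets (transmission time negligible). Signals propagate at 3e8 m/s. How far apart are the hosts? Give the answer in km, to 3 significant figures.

One-way propagation = RTT/2 = 93 μs.
d = s × t = 300000000 × 9.3e-05 = 27.9 km.

27.9 km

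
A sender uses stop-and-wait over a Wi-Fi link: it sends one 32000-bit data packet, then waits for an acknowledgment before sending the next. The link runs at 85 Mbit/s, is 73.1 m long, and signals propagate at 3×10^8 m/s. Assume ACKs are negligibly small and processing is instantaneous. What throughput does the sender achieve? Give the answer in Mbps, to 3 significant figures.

t_tx = L/R = 32000/85000000 = 0.000376471 s.
t_prop = 73.1/300000000 = 2.43667e-07 s; RTT = 4.87333e-07 s.
Cycle = t_tx + RTT = 0.000376958 s.
Throughput = L / cycle = 32000 / 0.000376958 = 84.9 Mbps.

84.9 Mbps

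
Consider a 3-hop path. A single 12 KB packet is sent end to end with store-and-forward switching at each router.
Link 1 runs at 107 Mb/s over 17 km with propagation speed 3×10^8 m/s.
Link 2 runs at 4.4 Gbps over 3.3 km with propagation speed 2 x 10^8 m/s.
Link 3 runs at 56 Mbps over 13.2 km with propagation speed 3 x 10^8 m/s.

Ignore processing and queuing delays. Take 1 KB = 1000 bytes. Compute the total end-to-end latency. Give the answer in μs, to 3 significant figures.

2750 μs

L = 96000 bits.
Transmission delays (L/R per hop): 897.196, 21.8182, 1714.29 μs; sum = 2633.3 μs.
Propagation delays (d/s per hop): 56.6667, 16.5, 44 μs; sum = 117.167 μs.
End-to-end = 2750 μs.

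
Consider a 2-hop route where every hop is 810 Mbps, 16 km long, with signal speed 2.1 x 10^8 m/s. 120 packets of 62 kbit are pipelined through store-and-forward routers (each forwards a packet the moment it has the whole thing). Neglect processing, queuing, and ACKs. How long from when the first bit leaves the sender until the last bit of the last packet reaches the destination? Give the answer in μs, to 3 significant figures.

9410 μs

Per-hop transmission t_tx = L/R = 62000/810000000 = 76.5432 μs.
Per-hop propagation t_prop = 16000/210000000 = 76.1905 μs.
Pipeline fill: first packet needs 2·t_tx to clear all hops; remaining 119 packets each add one t_tx.
Total = (2+120-1)·t_tx + 2·t_prop = 121·76.5432 + 2·76.1905 = 9410 μs.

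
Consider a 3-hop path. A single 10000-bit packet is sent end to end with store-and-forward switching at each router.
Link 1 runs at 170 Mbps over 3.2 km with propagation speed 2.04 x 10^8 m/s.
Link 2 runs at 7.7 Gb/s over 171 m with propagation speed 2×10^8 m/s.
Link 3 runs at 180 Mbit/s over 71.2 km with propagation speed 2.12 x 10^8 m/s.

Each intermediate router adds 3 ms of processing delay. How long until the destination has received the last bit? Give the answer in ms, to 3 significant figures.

6.47 ms

Transmission delays (L/R per hop): 0.0588235, 0.0012987, 0.0555556 ms; sum = 0.115678 ms.
Propagation delays (d/s per hop): 0.0156863, 0.000855, 0.335849 ms; sum = 0.35239 ms.
Processing at 2 router(s): 2 × 3 ms = 6 ms.
End-to-end = 6.47 ms.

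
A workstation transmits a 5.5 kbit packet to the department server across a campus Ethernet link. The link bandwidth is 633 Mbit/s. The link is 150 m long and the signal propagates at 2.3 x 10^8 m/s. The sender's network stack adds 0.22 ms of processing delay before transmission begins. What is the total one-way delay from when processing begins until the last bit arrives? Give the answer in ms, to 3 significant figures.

L = 5500 bits.
Transmission delay = L/R = 5500 / 633000000 = 0.00868878 ms.
Propagation delay = d/s = 150 m / 2.3e+08 m/s = 0.000652174 ms.
Plus processing delay 0.22 ms = 0.22 ms.
Total = 0.229 ms.

0.229 ms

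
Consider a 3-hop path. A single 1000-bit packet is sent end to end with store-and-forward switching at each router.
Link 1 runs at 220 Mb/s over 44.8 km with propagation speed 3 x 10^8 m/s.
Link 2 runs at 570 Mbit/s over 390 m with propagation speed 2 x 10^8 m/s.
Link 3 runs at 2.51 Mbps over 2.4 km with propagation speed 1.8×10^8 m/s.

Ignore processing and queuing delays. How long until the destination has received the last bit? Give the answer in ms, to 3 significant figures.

Transmission delays (L/R per hop): 0.00454545, 0.00175439, 0.398406 ms; sum = 0.404706 ms.
Propagation delays (d/s per hop): 0.149333, 0.00195, 0.0133333 ms; sum = 0.164617 ms.
End-to-end = 0.569 ms.

0.569 ms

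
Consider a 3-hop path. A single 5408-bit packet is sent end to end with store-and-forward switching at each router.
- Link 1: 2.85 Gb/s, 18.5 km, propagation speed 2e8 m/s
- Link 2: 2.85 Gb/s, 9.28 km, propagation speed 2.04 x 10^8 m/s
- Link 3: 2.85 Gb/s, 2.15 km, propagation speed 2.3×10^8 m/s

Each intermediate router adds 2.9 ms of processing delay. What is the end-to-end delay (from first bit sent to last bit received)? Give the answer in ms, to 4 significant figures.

5.953 ms

Transmission delay per hop = L/R = 5408/2850000000 = 0.00189754 ms; 3 hops → 0.00569263 ms.
Propagation delays (d/s per hop): 0.0925, 0.0454902, 0.00934783 ms; sum = 0.147338 ms.
Processing at 2 router(s): 2 × 2.9 ms = 5.8 ms.
End-to-end = 5.953 ms.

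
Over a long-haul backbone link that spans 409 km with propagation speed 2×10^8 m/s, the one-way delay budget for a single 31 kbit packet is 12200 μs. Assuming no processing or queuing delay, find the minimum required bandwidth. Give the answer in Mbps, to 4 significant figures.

Propagation delay = 409000 / 200000000 = 2045 μs.
Transmission budget = 12200 − 2045 = 10155 μs.
R ≥ L / t_tx = 31000 bits / 0.010155 s = 3.053 Mbps.

3.053 Mbps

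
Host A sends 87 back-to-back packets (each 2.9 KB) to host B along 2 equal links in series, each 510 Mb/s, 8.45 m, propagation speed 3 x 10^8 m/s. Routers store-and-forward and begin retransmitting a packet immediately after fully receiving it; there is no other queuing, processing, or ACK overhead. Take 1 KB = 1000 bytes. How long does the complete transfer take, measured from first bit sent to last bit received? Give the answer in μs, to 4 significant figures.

Per-hop transmission t_tx = L/R = 23200/510000000 = 45.4902 μs.
Per-hop propagation t_prop = 8.45/300000000 = 0.0281667 μs.
Pipeline fill: first packet needs 2·t_tx to clear all hops; remaining 86 packets each add one t_tx.
Total = (2+87-1)·t_tx + 2·t_prop = 88·45.4902 + 2·0.0281667 = 4003 μs.

4003 μs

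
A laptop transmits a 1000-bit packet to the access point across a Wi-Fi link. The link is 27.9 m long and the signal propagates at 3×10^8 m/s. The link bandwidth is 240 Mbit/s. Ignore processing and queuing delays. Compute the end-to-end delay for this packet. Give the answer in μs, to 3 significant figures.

Transmission delay = L/R = 1000 / 240000000 = 4.16667 μs.
Propagation delay = d/s = 27.9 m / 300000000 m/s = 0.093 μs.
Total = 4.26 μs.

4.26 μs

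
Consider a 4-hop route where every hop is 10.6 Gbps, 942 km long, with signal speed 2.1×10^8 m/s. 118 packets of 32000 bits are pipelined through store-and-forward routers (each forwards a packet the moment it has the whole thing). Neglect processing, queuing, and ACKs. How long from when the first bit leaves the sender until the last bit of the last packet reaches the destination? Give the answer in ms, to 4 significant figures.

Per-hop transmission t_tx = L/R = 32000/10600000000 = 0.00301887 ms.
Per-hop propagation t_prop = 942000/210000000 = 4.48571 ms.
Pipeline fill: first packet needs 4·t_tx to clear all hops; remaining 117 packets each add one t_tx.
Total = (4+118-1)·t_tx + 4·t_prop = 121·0.00301887 + 4·4.48571 = 18.31 ms.

18.31 ms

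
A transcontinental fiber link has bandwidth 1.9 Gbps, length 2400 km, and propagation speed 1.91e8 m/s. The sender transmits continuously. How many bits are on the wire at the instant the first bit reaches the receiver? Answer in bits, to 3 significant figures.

Propagation delay = 2400000 / 191000000 = 0.0125654 s.
BDP = R × t_prop = 1900000000 × 0.0125654 = 23874300 bits.

23900000 bits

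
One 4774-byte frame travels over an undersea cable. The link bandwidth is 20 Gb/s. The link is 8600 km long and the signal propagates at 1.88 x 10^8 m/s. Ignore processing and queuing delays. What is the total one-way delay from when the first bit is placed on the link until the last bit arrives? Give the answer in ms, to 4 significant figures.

45.75 ms

L = 4774 × 8 = 38192 bits.
Transmission delay = L/R = 38192 / 20000000000 = 0.0019096 ms.
Propagation delay = d/s = 8600000 m / 188000000 m/s = 45.7447 ms.
Total = 45.75 ms.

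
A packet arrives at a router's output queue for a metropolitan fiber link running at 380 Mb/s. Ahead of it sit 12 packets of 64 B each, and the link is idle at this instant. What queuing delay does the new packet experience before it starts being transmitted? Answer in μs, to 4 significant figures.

16.17 μs

Each queued packet: L/R = 512/380000000 = 1.34737 μs.
12 queued → 16.1684 μs.
Queuing delay = 16.17 μs.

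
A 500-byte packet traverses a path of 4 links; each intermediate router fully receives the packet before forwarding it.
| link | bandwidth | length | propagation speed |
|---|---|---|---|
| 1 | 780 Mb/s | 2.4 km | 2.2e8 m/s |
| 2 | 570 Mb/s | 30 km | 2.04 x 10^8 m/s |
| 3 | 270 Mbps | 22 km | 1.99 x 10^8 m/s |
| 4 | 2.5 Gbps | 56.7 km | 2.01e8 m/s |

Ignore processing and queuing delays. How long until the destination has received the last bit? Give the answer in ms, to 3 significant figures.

L = 500 × 8 = 4000 bits.
Transmission delays (L/R per hop): 0.00512821, 0.00701754, 0.0148148, 0.0016 ms; sum = 0.0285606 ms.
Propagation delays (d/s per hop): 0.0109091, 0.147059, 0.110553, 0.28209 ms; sum = 0.55061 ms.
End-to-end = 0.579 ms.

0.579 ms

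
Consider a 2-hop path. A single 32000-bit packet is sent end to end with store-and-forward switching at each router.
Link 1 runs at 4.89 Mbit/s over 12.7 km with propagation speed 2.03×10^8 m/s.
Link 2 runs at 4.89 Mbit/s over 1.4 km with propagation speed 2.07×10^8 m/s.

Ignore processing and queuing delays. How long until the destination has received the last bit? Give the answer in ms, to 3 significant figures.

13.2 ms

Transmission delay per hop = L/R = 32000/4890000 = 6.54397 ms; 2 hops → 13.0879 ms.
Propagation delays (d/s per hop): 0.0625616, 0.00676329 ms; sum = 0.0693249 ms.
End-to-end = 13.2 ms.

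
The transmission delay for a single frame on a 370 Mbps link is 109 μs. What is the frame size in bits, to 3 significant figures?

L = R × t_tx = 370000000 b/s × 0.000109 s = 40330 bits.

40300 bits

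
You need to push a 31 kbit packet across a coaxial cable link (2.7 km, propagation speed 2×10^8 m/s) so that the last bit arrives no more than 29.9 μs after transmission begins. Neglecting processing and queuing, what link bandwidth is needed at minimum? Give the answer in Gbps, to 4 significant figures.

Propagation delay = 2700 / 200000000 = 13.5 μs.
Transmission budget = 29.9 − 13.5 = 16.4 μs.
R ≥ L / t_tx = 31000 bits / 1.64e-05 s = 1.890 Gbps.

1.890 Gbps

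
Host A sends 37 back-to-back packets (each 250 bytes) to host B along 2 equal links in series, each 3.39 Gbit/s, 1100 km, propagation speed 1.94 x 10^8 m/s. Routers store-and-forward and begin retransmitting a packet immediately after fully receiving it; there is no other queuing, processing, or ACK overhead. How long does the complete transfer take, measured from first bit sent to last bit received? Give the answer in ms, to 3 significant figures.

Per-hop transmission t_tx = L/R = 2000/3390000000 = 0.000589971 ms.
Per-hop propagation t_prop = 1100000/194000000 = 5.6701 ms.
Pipeline fill: first packet needs 2·t_tx to clear all hops; remaining 36 packets each add one t_tx.
Total = (2+37-1)·t_tx + 2·t_prop = 38·0.000589971 + 2·5.6701 = 11.4 ms.

11.4 ms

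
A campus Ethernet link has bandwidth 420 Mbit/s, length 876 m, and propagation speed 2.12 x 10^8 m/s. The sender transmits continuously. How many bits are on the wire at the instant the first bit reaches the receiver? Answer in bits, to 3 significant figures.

1740 bits

Propagation delay = 876 / 212000000 = 4.13208e-06 s.
BDP = R × t_prop = 420000000 × 4.13208e-06 = 1735.47 bits.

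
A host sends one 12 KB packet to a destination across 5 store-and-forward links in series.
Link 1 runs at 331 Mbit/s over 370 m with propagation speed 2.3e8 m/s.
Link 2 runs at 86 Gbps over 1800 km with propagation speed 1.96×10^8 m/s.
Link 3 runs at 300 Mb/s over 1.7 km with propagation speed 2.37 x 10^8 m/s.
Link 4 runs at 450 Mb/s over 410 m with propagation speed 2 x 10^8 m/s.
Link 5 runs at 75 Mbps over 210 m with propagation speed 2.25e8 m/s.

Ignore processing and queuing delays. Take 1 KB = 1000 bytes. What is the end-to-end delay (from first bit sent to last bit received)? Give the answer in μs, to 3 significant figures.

L = 96000 bits.
Transmission delays (L/R per hop): 290.03, 1.11628, 320, 213.333, 1280 μs; sum = 2104.48 μs.
Propagation delays (d/s per hop): 1.6087, 9183.67, 7.173, 2.05, 0.933333 μs; sum = 9195.44 μs.
End-to-end = 11300 μs.

11300 μs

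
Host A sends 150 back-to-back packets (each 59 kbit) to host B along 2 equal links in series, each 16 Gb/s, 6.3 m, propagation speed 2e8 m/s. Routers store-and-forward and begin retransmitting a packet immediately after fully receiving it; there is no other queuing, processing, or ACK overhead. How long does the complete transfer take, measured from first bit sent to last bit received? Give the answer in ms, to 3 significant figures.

Per-hop transmission t_tx = L/R = 59000/16000000000 = 0.0036875 ms.
Per-hop propagation t_prop = 6.3/200000000 = 3.15e-05 ms.
Pipeline fill: first packet needs 2·t_tx to clear all hops; remaining 149 packets each add one t_tx.
Total = (2+150-1)·t_tx + 2·t_prop = 151·0.0036875 + 2·3.15e-05 = 0.557 ms.

0.557 ms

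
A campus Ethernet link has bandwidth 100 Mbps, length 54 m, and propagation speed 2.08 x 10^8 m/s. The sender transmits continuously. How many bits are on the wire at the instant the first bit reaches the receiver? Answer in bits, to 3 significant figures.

26.0 bits

Propagation delay = 54 / 208000000 = 2.59615e-07 s.
BDP = R × t_prop = 100000000 × 2.59615e-07 = 25.9615 bits.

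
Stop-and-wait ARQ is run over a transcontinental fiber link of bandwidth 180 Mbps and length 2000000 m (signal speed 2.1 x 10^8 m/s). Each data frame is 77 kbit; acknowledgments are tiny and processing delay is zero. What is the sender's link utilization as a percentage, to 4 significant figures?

t_tx = L/R = 77000/180000000 = 0.000427778 s.
t_prop = 2000000/210000000 = 0.00952381 s; RTT = 0.0190476 s.
Cycle = t_tx + RTT = 0.0194754 s.
Utilization = t_tx / cycle = 0.000427778/0.0194754 = 2.197 %.

2.197 %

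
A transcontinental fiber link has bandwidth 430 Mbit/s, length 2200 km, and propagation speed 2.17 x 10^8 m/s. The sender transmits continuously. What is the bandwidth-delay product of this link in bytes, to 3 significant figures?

545000 bytes

Propagation delay = 2200000 / 217000000 = 0.0101382 s.
BDP = R × t_prop = 430000000 × 0.0101382 = 4359450 bits.
In bytes: 4359450/8 = 545000 bytes.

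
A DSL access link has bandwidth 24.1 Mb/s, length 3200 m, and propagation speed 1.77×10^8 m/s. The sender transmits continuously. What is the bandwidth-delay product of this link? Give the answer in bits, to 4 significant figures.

Propagation delay = 3200 / 177000000 = 1.80791e-05 s.
BDP = R × t_prop = 24100000 × 1.80791e-05 = 435.706 bits.

435.7 bits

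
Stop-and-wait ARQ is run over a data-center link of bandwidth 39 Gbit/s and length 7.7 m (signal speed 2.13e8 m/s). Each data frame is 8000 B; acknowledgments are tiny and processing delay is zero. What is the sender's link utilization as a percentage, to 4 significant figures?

t_tx = L/R = 64000/39000000000 = 1.64103e-06 s.
t_prop = 7.7/213000000 = 3.61502e-08 s; RTT = 7.23005e-08 s.
Cycle = t_tx + RTT = 1.71333e-06 s.
Utilization = t_tx / cycle = 1.64103e-06/1.71333e-06 = 95.78 %.

95.78 %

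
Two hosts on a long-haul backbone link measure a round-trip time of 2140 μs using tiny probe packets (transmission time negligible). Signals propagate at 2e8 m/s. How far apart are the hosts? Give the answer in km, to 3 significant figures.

One-way propagation = RTT/2 = 1070 μs.
d = s × t = 200000000 × 0.00107 = 214 km.

214 km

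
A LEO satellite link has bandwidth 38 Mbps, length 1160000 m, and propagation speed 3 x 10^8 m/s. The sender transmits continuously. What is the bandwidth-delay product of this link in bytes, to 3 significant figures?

Propagation delay = 1160000 / 300000000 = 0.00386667 s.
BDP = R × t_prop = 38000000 × 0.00386667 = 146933 bits.
In bytes: 146933/8 = 18400 bytes.

18400 bytes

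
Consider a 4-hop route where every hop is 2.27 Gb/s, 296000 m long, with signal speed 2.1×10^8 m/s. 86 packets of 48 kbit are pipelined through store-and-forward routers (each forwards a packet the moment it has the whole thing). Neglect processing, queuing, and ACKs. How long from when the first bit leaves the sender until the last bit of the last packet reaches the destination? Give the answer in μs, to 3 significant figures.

Per-hop transmission t_tx = L/R = 48000/2270000000 = 21.1454 μs.
Per-hop propagation t_prop = 296000/210000000 = 1409.52 μs.
Pipeline fill: first packet needs 4·t_tx to clear all hops; remaining 85 packets each add one t_tx.
Total = (4+86-1)·t_tx + 4·t_prop = 89·21.1454 + 4·1409.52 = 7520 μs.

7520 μs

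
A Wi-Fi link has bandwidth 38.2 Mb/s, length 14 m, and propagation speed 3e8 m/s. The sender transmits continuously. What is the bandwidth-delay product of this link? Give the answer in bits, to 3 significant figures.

Propagation delay = 14 / 300000000 = 4.66667e-08 s.
BDP = R × t_prop = 38200000 × 4.66667e-08 = 1.78267 bits.

1.78 bits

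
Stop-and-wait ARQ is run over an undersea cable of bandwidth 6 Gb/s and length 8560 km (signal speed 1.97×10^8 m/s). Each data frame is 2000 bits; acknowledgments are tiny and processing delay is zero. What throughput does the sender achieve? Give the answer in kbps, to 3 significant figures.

23.0 kbps

t_tx = L/R = 2000/6000000000 = 3.33333e-07 s.
t_prop = 8560000/197000000 = 0.0434518 s; RTT = 0.0869036 s.
Cycle = t_tx + RTT = 0.0869039 s.
Throughput = L / cycle = 2000 / 0.0869039 = 23.0 kbps.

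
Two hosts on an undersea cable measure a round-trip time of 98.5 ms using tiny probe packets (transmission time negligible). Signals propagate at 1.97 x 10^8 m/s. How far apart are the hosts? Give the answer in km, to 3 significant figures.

One-way propagation = RTT/2 = 49.25 ms.
d = s × t = 197000000 × 0.04925 = 9700 km.

9700 km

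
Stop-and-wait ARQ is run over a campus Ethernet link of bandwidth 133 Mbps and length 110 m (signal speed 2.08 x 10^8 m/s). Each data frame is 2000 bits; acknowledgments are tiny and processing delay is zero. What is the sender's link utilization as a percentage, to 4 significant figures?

93.43 %

t_tx = L/R = 2000/133000000 = 1.50376e-05 s.
t_prop = 110/208000000 = 5.28846e-07 s; RTT = 1.05769e-06 s.
Cycle = t_tx + RTT = 1.60953e-05 s.
Utilization = t_tx / cycle = 1.50376e-05/1.60953e-05 = 93.43 %.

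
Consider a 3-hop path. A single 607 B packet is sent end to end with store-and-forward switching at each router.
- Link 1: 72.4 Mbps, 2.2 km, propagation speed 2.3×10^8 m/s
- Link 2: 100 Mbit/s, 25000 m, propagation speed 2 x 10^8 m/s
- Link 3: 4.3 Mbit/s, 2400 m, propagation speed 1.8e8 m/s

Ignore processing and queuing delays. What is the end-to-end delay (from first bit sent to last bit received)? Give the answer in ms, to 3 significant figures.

1.39 ms

L = 607 × 8 = 4856 bits.
Transmission delays (L/R per hop): 0.0670718, 0.04856, 1.1293 ms; sum = 1.24493 ms.
Propagation delays (d/s per hop): 0.00956522, 0.125, 0.0133333 ms; sum = 0.147899 ms.
End-to-end = 1.39 ms.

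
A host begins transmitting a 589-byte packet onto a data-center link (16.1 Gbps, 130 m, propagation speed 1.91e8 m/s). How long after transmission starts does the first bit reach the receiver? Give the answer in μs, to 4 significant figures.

First bit experiences only propagation delay: d/s = 130/191000000 = 0.6806 μs.

0.6806 μs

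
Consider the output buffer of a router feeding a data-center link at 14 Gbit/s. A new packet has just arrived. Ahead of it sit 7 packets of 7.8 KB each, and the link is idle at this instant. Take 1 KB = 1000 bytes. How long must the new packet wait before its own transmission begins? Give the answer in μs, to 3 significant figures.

31.2 μs

Each queued packet: L/R = 62400/14000000000 = 4.45714 μs.
7 queued → 31.2 μs.
Queuing delay = 31.2 μs.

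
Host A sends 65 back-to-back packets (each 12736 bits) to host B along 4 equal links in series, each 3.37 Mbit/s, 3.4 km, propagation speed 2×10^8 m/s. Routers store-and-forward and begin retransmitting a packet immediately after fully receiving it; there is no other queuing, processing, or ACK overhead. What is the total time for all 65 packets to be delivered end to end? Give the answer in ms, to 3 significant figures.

257 ms

Per-hop transmission t_tx = L/R = 12736/3370000 = 3.77923 ms.
Per-hop propagation t_prop = 3400/200000000 = 0.017 ms.
Pipeline fill: first packet needs 4·t_tx to clear all hops; remaining 64 packets each add one t_tx.
Total = (4+65-1)·t_tx + 4·t_prop = 68·3.77923 + 4·0.017 = 257 ms.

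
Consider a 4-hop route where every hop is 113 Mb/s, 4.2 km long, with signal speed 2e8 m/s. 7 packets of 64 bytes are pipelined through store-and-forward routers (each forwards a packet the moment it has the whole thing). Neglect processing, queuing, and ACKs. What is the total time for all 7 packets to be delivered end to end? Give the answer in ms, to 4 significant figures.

0.1293 ms

Per-hop transmission t_tx = L/R = 512/113000000 = 0.00453097 ms.
Per-hop propagation t_prop = 4200/200000000 = 0.021 ms.
Pipeline fill: first packet needs 4·t_tx to clear all hops; remaining 6 packets each add one t_tx.
Total = (4+7-1)·t_tx + 4·t_prop = 10·0.00453097 + 4·0.021 = 0.1293 ms.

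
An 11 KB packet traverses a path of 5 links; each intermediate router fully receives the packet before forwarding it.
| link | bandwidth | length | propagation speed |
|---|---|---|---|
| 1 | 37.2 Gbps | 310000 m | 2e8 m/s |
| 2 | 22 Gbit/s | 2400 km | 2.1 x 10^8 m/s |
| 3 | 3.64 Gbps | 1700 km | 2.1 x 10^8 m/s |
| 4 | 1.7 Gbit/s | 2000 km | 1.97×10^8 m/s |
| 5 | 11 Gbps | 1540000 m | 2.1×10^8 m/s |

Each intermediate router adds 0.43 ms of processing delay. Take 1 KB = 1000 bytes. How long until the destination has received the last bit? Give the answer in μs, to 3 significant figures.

L = 88000 bits.
Transmission delays (L/R per hop): 2.36559, 4, 24.1758, 51.7647, 8 μs; sum = 90.3061 μs.
Propagation delays (d/s per hop): 1550, 11428.6, 8095.24, 10152.3, 7333.33 μs; sum = 38559.4 μs.
Processing at 4 router(s): 4 × 0.43 ms = 1720 μs.
End-to-end = 40400 μs.

40400 μs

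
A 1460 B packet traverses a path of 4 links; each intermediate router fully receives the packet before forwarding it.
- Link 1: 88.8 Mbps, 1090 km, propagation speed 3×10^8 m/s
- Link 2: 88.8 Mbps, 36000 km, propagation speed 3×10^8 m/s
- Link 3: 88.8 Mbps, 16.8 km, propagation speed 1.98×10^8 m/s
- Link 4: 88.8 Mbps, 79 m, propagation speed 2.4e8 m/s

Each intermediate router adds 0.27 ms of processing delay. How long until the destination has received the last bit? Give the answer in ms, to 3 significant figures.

125 ms

L = 1460 × 8 = 11680 bits.
Transmission delay per hop = L/R = 11680/88800000 = 0.131532 ms; 4 hops → 0.526126 ms.
Propagation delays (d/s per hop): 3.63333, 120, 0.0848485, 0.000329167 ms; sum = 123.719 ms.
Processing at 3 router(s): 3 × 0.27 ms = 0.81 ms.
End-to-end = 125 ms.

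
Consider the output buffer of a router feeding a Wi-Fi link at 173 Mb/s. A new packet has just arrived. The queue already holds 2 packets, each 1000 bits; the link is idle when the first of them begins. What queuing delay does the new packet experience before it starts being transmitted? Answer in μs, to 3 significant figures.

11.6 μs

Each queued packet: L/R = 1000/173000000 = 5.78035 μs.
2 queued → 11.5607 μs.
Queuing delay = 11.6 μs.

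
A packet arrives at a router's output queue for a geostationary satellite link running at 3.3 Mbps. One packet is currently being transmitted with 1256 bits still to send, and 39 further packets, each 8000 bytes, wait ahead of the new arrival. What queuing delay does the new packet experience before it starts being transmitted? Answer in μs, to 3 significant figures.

757000 μs

Each queued packet: L/R = 64000/3300000 = 19393.9 μs.
39 queued → 756364 μs.
Plus remaining 1256 bits of current packet: 380.606 μs.
Queuing delay = 757000 μs.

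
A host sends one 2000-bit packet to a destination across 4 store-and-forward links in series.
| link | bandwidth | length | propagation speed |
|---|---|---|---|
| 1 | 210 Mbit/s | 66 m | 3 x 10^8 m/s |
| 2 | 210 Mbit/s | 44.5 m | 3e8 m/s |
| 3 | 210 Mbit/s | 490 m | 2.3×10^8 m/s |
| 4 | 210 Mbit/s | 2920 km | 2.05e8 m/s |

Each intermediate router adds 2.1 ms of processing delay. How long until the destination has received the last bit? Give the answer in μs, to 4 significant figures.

Transmission delay per hop = L/R = 2000/210000000 = 9.52381 μs; 4 hops → 38.0952 μs.
Propagation delays (d/s per hop): 0.22, 0.148333, 2.13043, 14243.9 μs; sum = 14246.4 μs.
Processing at 3 router(s): 3 × 2.1 ms = 6300 μs.
End-to-end = 20580 μs.

20580 μs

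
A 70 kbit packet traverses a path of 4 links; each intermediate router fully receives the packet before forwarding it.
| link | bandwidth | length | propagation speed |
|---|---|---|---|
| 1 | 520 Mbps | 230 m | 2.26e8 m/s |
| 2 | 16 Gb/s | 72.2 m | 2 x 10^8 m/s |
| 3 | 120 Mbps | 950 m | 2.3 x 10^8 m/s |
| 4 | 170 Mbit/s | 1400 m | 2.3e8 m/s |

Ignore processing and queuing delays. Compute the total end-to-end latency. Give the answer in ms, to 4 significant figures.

1.146 ms

L = 70000 bits.
Transmission delays (L/R per hop): 0.134615, 0.004375, 0.583333, 0.411765 ms; sum = 1.13409 ms.
Propagation delays (d/s per hop): 0.0010177, 0.000361, 0.00413043, 0.00608696 ms; sum = 0.0115961 ms.
End-to-end = 1.146 ms.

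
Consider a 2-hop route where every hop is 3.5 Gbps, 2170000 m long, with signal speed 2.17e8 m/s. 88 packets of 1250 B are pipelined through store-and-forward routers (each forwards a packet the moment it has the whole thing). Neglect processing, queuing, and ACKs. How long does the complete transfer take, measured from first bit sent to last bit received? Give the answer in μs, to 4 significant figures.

20250 μs

Per-hop transmission t_tx = L/R = 10000/3500000000 = 2.85714 μs.
Per-hop propagation t_prop = 2170000/217000000 = 10000 μs.
Pipeline fill: first packet needs 2·t_tx to clear all hops; remaining 87 packets each add one t_tx.
Total = (2+88-1)·t_tx + 2·t_prop = 89·2.85714 + 2·10000 = 20250 μs.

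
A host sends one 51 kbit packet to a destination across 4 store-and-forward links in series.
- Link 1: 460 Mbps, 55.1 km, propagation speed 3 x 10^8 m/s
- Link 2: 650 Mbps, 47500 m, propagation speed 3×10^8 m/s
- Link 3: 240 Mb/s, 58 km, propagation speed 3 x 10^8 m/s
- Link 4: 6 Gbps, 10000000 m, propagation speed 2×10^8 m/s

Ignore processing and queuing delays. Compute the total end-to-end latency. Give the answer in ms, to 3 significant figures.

L = 51000 bits.
Transmission delays (L/R per hop): 0.11087, 0.0784615, 0.2125, 0.0085 ms; sum = 0.410331 ms.
Propagation delays (d/s per hop): 0.183667, 0.158333, 0.193333, 50 ms; sum = 50.5353 ms.
End-to-end = 50.9 ms.

50.9 ms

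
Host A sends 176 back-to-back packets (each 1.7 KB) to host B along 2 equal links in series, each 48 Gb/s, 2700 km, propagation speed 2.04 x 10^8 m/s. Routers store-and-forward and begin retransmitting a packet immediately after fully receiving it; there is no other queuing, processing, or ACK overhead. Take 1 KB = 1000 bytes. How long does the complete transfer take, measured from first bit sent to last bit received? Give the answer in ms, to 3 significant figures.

26.5 ms

Per-hop transmission t_tx = L/R = 13600/48000000000 = 0.000283333 ms.
Per-hop propagation t_prop = 2700000/204000000 = 13.2353 ms.
Pipeline fill: first packet needs 2·t_tx to clear all hops; remaining 175 packets each add one t_tx.
Total = (2+176-1)·t_tx + 2·t_prop = 177·0.000283333 + 2·13.2353 = 26.5 ms.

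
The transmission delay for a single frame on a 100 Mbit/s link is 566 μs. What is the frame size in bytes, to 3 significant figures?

L = R × t_tx = 100000000 b/s × 0.000566 s = 56600 bits.
In bytes: 56600 / 8 = 7080 bytes.

7080 bytes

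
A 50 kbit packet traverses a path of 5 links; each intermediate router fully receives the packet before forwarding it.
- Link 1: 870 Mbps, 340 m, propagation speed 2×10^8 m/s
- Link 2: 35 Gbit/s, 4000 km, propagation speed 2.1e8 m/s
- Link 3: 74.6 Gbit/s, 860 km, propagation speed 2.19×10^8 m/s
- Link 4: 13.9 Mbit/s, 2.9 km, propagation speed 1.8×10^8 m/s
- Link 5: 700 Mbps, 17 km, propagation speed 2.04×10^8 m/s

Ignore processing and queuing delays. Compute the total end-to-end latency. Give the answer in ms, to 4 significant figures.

26.80 ms

L = 50000 bits.
Transmission delays (L/R per hop): 0.0574713, 0.00142857, 0.000670241, 3.59712, 0.0714286 ms; sum = 3.72812 ms.
Propagation delays (d/s per hop): 0.0017, 19.0476, 3.92694, 0.0161111, 0.0833333 ms; sum = 23.0757 ms.
End-to-end = 26.80 ms.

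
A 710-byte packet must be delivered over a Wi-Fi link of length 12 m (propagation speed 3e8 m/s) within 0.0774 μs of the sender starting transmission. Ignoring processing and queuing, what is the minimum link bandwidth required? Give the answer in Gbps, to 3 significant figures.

152 Gbps

L = 5680 bits.
Propagation delay = 12 / 300000000 = 0.04 μs.
Transmission budget = 0.0774 − 0.04 = 0.0374 μs.
R ≥ L / t_tx = 5680 bits / 3.74e-08 s = 152 Gbps.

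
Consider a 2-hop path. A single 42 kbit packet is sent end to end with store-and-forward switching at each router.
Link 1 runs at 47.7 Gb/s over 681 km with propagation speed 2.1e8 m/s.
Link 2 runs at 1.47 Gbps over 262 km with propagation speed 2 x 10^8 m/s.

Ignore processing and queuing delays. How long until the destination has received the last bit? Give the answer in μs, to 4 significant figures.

4582 μs

L = 42000 bits.
Transmission delays (L/R per hop): 0.880503, 28.5714 μs; sum = 29.4519 μs.
Propagation delays (d/s per hop): 3242.86, 1310 μs; sum = 4552.86 μs.
End-to-end = 4582 μs.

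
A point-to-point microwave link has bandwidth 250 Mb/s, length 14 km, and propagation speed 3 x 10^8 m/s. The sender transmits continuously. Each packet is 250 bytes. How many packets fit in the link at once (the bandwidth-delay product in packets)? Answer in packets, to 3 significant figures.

Propagation delay = 14000 / 300000000 = 4.66667e-05 s.
BDP = R × t_prop = 250000000 × 4.66667e-05 = 11666.7 bits.
In packets of 2000 bits: 5.83 packets.

5.83 packets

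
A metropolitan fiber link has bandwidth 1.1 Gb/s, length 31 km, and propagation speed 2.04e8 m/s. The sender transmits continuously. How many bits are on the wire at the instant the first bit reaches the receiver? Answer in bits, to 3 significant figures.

167000 bits

Propagation delay = 31000 / 204000000 = 0.000151961 s.
BDP = R × t_prop = 1100000000 × 0.000151961 = 167157 bits.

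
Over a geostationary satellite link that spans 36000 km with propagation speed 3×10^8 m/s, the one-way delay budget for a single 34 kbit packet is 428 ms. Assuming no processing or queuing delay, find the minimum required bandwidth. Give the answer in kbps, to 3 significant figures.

110 kbps

Propagation delay = 36000000 / 300000000 = 120 ms.
Transmission budget = 428 − 120 = 308 ms.
R ≥ L / t_tx = 34000 bits / 0.308 s = 110 kbps.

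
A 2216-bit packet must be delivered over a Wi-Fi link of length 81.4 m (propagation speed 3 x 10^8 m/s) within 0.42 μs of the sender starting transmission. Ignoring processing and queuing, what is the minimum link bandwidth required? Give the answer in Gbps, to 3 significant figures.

Propagation delay = 81.4 / 300000000 = 0.271333 μs.
Transmission budget = 0.42 − 0.271333 = 0.148667 μs.
R ≥ L / t_tx = 2216 bits / 1.48667e-07 s = 14.9 Gbps.

14.9 Gbps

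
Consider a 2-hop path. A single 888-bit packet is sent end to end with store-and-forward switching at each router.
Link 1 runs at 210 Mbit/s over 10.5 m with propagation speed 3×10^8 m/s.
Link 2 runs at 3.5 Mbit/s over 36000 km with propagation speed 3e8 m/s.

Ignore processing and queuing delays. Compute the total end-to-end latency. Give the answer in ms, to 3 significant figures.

Transmission delays (L/R per hop): 0.00422857, 0.253714 ms; sum = 0.257943 ms.
Propagation delays (d/s per hop): 3.5e-05, 120 ms; sum = 120 ms.
End-to-end = 120 ms.

120 ms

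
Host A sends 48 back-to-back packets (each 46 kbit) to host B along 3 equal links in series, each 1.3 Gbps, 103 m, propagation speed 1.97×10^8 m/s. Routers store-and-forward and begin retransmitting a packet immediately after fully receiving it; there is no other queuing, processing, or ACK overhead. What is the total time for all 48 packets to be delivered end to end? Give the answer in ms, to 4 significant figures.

Per-hop transmission t_tx = L/R = 46000/1300000000 = 0.0353846 ms.
Per-hop propagation t_prop = 103/197000000 = 0.000522843 ms.
Pipeline fill: first packet needs 3·t_tx to clear all hops; remaining 47 packets each add one t_tx.
Total = (3+48-1)·t_tx + 3·t_prop = 50·0.0353846 + 3·0.000522843 = 1.771 ms.

1.771 ms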